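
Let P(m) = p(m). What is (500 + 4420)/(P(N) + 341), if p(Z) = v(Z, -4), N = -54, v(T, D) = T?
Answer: 120/7 ≈ 17.143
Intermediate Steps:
p(Z) = Z
P(m) = m
(500 + 4420)/(P(N) + 341) = (500 + 4420)/(-54 + 341) = 4920/287 = 4920*(1/287) = 120/7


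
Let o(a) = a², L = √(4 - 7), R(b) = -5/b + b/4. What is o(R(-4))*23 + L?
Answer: 23/16 + I*√3 ≈ 1.4375 + 1.732*I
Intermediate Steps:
R(b) = -5/b + b/4 (R(b) = -5/b + b*(¼) = -5/b + b/4)
L = I*√3 (L = √(-3) = I*√3 ≈ 1.732*I)
o(R(-4))*23 + L = (-5/(-4) + (¼)*(-4))²*23 + I*√3 = (-5*(-¼) - 1)²*23 + I*√3 = (5/4 - 1)²*23 + I*√3 = (¼)²*23 + I*√3 = (1/16)*23 + I*√3 = 23/16 + I*√3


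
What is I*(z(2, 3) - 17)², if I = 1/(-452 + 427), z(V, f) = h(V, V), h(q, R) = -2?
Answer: -361/25 ≈ -14.440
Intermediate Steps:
z(V, f) = -2
I = -1/25 (I = 1/(-25) = -1/25 ≈ -0.040000)
I*(z(2, 3) - 17)² = -(-2 - 17)²/25 = -1/25*(-19)² = -1/25*361 = -361/25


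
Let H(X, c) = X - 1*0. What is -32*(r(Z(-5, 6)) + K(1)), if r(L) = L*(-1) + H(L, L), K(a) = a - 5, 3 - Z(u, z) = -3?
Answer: 128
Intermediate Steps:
H(X, c) = X (H(X, c) = X + 0 = X)
Z(u, z) = 6 (Z(u, z) = 3 - 1*(-3) = 3 + 3 = 6)
K(a) = -5 + a
r(L) = 0 (r(L) = L*(-1) + L = -L + L = 0)
-32*(r(Z(-5, 6)) + K(1)) = -32*(0 + (-5 + 1)) = -32*(0 - 4) = -32*(-4) = -4*(-32) = 128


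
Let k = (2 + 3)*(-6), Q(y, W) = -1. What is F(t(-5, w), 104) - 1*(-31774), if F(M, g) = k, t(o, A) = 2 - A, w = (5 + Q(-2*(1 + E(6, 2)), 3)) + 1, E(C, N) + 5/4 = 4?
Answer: 31744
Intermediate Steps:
E(C, N) = 11/4 (E(C, N) = -5/4 + 4 = 11/4)
w = 5 (w = (5 - 1) + 1 = 4 + 1 = 5)
k = -30 (k = 5*(-6) = -30)
F(M, g) = -30
F(t(-5, w), 104) - 1*(-31774) = -30 - 1*(-31774) = -30 + 31774 = 31744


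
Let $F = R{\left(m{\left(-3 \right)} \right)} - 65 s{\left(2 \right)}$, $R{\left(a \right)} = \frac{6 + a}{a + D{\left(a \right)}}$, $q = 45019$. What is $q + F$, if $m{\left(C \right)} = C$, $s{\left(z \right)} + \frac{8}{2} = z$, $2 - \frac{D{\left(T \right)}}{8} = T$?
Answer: $\frac{1670516}{37} \approx 45149.0$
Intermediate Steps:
$D{\left(T \right)} = 16 - 8 T$
$s{\left(z \right)} = -4 + z$
$R{\left(a \right)} = \frac{6 + a}{16 - 7 a}$ ($R{\left(a \right)} = \frac{6 + a}{a - \left(-16 + 8 a\right)} = \frac{6 + a}{16 - 7 a}$)
$F = \frac{4813}{37}$ ($F = \frac{-6 - -3}{-16 + 7 \left(-3\right)} - 65 \left(-4 + 2\right) = \frac{-6 + 3}{-16 - 21} - -130 = \frac{1}{-37} \left(-3\right) + 130 = \left(- \frac{1}{37}\right) \left(-3\right) + 130 = \frac{3}{37} + 130 = \frac{4813}{37} \approx 130.08$)
$q + F = 45019 + \frac{4813}{37} = \frac{1670516}{37}$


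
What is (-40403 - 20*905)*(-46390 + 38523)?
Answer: 460243101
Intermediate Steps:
(-40403 - 20*905)*(-46390 + 38523) = (-40403 - 18100)*(-7867) = -58503*(-7867) = 460243101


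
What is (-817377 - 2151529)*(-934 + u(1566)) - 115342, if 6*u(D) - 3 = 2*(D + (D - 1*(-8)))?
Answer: -1008289613/3 ≈ -3.3610e+8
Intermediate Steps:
u(D) = 19/6 + 2*D/3 (u(D) = ½ + (2*(D + (D - 1*(-8))))/6 = ½ + (2*(D + (D + 8)))/6 = ½ + (2*(D + (8 + D)))/6 = ½ + (2*(8 + 2*D))/6 = ½ + (16 + 4*D)/6 = ½ + (8/3 + 2*D/3) = 19/6 + 2*D/3)
(-817377 - 2151529)*(-934 + u(1566)) - 115342 = (-817377 - 2151529)*(-934 + (19/6 + (⅔)*1566)) - 115342 = -2968906*(-934 + (19/6 + 1044)) - 115342 = -2968906*(-934 + 6283/6) - 115342 = -2968906*679/6 - 115342 = -1007943587/3 - 115342 = -1008289613/3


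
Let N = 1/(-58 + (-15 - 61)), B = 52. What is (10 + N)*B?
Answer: 34814/67 ≈ 519.61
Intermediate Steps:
N = -1/134 (N = 1/(-58 - 76) = 1/(-134) = -1/134 ≈ -0.0074627)
(10 + N)*B = (10 - 1/134)*52 = (1339/134)*52 = 34814/67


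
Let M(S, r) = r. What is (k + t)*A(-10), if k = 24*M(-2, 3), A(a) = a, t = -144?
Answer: 720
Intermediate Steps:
k = 72 (k = 24*3 = 72)
(k + t)*A(-10) = (72 - 144)*(-10) = -72*(-10) = 720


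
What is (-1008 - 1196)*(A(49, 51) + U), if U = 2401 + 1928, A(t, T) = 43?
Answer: -9635888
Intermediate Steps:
U = 4329
(-1008 - 1196)*(A(49, 51) + U) = (-1008 - 1196)*(43 + 4329) = -2204*4372 = -9635888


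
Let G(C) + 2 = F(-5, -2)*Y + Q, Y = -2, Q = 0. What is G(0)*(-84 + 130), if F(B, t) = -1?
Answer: 0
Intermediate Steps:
G(C) = 0 (G(C) = -2 + (-1*(-2) + 0) = -2 + (2 + 0) = -2 + 2 = 0)
G(0)*(-84 + 130) = 0*(-84 + 130) = 0*46 = 0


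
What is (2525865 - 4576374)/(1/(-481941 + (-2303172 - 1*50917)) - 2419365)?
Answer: 5815305039270/6861391720951 ≈ 0.84754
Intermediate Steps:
(2525865 - 4576374)/(1/(-481941 + (-2303172 - 1*50917)) - 2419365) = -2050509/(1/(-481941 + (-2303172 - 50917)) - 2419365) = -2050509/(1/(-481941 - 2354089) - 2419365) = -2050509/(1/(-2836030) - 2419365) = -2050509/(-1/2836030 - 2419365) = -2050509/(-6861391720951/2836030) = -2050509*(-2836030/6861391720951) = 5815305039270/6861391720951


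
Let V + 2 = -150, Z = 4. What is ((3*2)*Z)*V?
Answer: -3648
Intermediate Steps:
V = -152 (V = -2 - 150 = -152)
((3*2)*Z)*V = ((3*2)*4)*(-152) = (6*4)*(-152) = 24*(-152) = -3648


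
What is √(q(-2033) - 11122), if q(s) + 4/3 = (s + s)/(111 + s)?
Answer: I*√96187413/93 ≈ 105.46*I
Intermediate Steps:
q(s) = -4/3 + 2*s/(111 + s) (q(s) = -4/3 + (s + s)/(111 + s) = -4/3 + (2*s)/(111 + s) = -4/3 + 2*s/(111 + s))
√(q(-2033) - 11122) = √(2*(-222 - 2033)/(3*(111 - 2033)) - 11122) = √((⅔)*(-2255)/(-1922) - 11122) = √((⅔)*(-1/1922)*(-2255) - 11122) = √(2255/2883 - 11122) = √(-32062471/2883) = I*√96187413/93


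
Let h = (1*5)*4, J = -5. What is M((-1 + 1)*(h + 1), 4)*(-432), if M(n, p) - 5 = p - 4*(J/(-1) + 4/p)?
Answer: 6480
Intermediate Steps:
h = 20 (h = 5*4 = 20)
M(n, p) = -15 + p - 16/p (M(n, p) = 5 + (p - 4*(-5/(-1) + 4/p)) = 5 + (p - 4*(-5*(-1) + 4/p)) = 5 + (p - 4*(5 + 4/p)) = 5 + (p + (-20 - 16/p)) = 5 + (-20 + p - 16/p) = -15 + p - 16/p)
M((-1 + 1)*(h + 1), 4)*(-432) = (-15 + 4 - 16/4)*(-432) = (-15 + 4 - 16*¼)*(-432) = (-15 + 4 - 4)*(-432) = -15*(-432) = 6480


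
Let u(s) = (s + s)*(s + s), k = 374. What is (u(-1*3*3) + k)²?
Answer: 487204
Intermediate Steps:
u(s) = 4*s² (u(s) = (2*s)*(2*s) = 4*s²)
(u(-1*3*3) + k)² = (4*(-1*3*3)² + 374)² = (4*(-3*3)² + 374)² = (4*(-9)² + 374)² = (4*81 + 374)² = (324 + 374)² = 698² = 487204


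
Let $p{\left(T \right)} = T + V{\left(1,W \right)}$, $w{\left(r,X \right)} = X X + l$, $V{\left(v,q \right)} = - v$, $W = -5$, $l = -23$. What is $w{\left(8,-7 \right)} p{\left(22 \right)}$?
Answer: $546$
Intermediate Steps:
$w{\left(r,X \right)} = -23 + X^{2}$ ($w{\left(r,X \right)} = X X - 23 = X^{2} - 23 = -23 + X^{2}$)
$p{\left(T \right)} = -1 + T$ ($p{\left(T \right)} = T - 1 = -1 + T$)
$w{\left(8,-7 \right)} p{\left(22 \right)} = \left(-23 + \left(-7\right)^{2}\right) \left(-1 + 22\right) = \left(-23 + 49\right) 21 = 26 \cdot 21 = 546$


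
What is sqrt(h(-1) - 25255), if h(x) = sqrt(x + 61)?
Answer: sqrt(-25255 + 2*sqrt(15)) ≈ 158.89*I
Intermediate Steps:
h(x) = sqrt(61 + x)
sqrt(h(-1) - 25255) = sqrt(sqrt(61 - 1) - 25255) = sqrt(sqrt(60) - 25255) = sqrt(2*sqrt(15) - 25255) = sqrt(-25255 + 2*sqrt(15))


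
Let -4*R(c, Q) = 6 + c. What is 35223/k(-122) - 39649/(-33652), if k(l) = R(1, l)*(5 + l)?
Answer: 1591256705/9186996 ≈ 173.21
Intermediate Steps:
R(c, Q) = -3/2 - c/4 (R(c, Q) = -(6 + c)/4 = -3/2 - c/4)
k(l) = -35/4 - 7*l/4 (k(l) = (-3/2 - 1/4*1)*(5 + l) = (-3/2 - 1/4)*(5 + l) = -7*(5 + l)/4 = -35/4 - 7*l/4)
35223/k(-122) - 39649/(-33652) = 35223/(-35/4 - 7/4*(-122)) - 39649/(-33652) = 35223/(-35/4 + 427/2) - 39649*(-1/33652) = 35223/(819/4) + 39649/33652 = 35223*(4/819) + 39649/33652 = 46964/273 + 39649/33652 = 1591256705/9186996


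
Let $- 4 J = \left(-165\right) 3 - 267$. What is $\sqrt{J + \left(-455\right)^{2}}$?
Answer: $\frac{\sqrt{828862}}{2} \approx 455.21$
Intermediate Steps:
$J = \frac{381}{2}$ ($J = - \frac{\left(-165\right) 3 - 267}{4} = - \frac{-495 - 267}{4} = \left(- \frac{1}{4}\right) \left(-762\right) = \frac{381}{2} \approx 190.5$)
$\sqrt{J + \left(-455\right)^{2}} = \sqrt{\frac{381}{2} + \left(-455\right)^{2}} = \sqrt{\frac{381}{2} + 207025} = \sqrt{\frac{414431}{2}} = \frac{\sqrt{828862}}{2}$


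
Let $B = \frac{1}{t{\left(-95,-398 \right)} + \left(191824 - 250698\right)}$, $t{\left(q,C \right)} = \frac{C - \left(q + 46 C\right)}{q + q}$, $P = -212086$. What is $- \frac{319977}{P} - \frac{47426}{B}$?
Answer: $\frac{1609926607741871}{575662} \approx 2.7967 \cdot 10^{9}$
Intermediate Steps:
$t{\left(q,C \right)} = \frac{- q - 45 C}{2 q}$ ($t{\left(q,C \right)} = \frac{C - \left(q + 46 C\right)}{2 q} = \left(- q - 45 C\right) \frac{1}{2 q} = \frac{- q - 45 C}{2 q}$)
$B = - \frac{38}{2240813}$ ($B = \frac{1}{\frac{\left(-1\right) \left(-95\right) - -17910}{2 \left(-95\right)} + \left(191824 - 250698\right)} = \frac{1}{\frac{1}{2} \left(- \frac{1}{95}\right) \left(95 + 17910\right) + \left(191824 - 250698\right)} = \frac{1}{\frac{1}{2} \left(- \frac{1}{95}\right) 18005 - 58874} = \frac{1}{- \frac{3601}{38} - 58874} = \frac{1}{- \frac{2240813}{38}} = - \frac{38}{2240813} \approx -1.6958 \cdot 10^{-5}$)
$- \frac{319977}{P} - \frac{47426}{B} = - \frac{319977}{-212086} - \frac{47426}{- \frac{38}{2240813}} = \left(-319977\right) \left(- \frac{1}{212086}\right) - - \frac{53136398669}{19} = \frac{45711}{30298} + \frac{53136398669}{19} = \frac{1609926607741871}{575662}$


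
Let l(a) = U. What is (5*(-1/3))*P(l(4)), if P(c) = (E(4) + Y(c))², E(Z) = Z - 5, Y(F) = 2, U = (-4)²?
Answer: -5/3 ≈ -1.6667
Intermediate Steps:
U = 16
l(a) = 16
E(Z) = -5 + Z
P(c) = 1 (P(c) = ((-5 + 4) + 2)² = (-1 + 2)² = 1² = 1)
(5*(-1/3))*P(l(4)) = (5*(-1/3))*1 = (5*(-1*⅓))*1 = (5*(-⅓))*1 = -5/3*1 = -5/3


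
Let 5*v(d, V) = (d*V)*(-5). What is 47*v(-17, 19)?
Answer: 15181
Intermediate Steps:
v(d, V) = -V*d (v(d, V) = ((d*V)*(-5))/5 = ((V*d)*(-5))/5 = (-5*V*d)/5 = -V*d)
47*v(-17, 19) = 47*(-1*19*(-17)) = 47*323 = 15181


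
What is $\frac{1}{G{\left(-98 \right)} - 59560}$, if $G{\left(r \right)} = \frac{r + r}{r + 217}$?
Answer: $- \frac{17}{1012548} \approx -1.6789 \cdot 10^{-5}$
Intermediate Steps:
$G{\left(r \right)} = \frac{2 r}{217 + r}$
$\frac{1}{G{\left(-98 \right)} - 59560} = \frac{1}{2 \left(-98\right) \frac{1}{217 - 98} - 59560} = \frac{1}{2 \left(-98\right) \frac{1}{119} - 59560} = \frac{1}{- \frac{28}{17} - 59560} = \frac{1}{- \frac{1012548}{17}} = - \frac{17}{1012548}$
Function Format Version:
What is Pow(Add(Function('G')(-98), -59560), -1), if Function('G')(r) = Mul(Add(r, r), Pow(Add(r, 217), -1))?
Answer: Rational(-17, 1012548) ≈ -1.6789e-5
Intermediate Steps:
Function('G')(r) = Mul(2, r, Pow(Add(217, r), -1)) (Function('G')(r) = Mul(Mul(2, r), Pow(Add(217, r), -1)) = Mul(2, r, Pow(Add(217, r), -1)))
Pow(Add(Function('G')(-98), -59560), -1) = Pow(Add(Mul(2, -98, Pow(Add(217, -98), -1)), -59560), -1) = Pow(Add(Mul(2, -98, Pow(119, -1)), -59560), -1) = Pow(Add(Mul(2, -98, Rational(1, 119)), -59560), -1) = Pow(Add(Rational(-28, 17), -59560), -1) = Pow(Rational(-1012548, 17), -1) = Rational(-17, 1012548)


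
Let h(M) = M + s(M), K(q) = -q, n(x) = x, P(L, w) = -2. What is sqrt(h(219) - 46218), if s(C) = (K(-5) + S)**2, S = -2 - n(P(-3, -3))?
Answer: I*sqrt(45974) ≈ 214.42*I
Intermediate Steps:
S = 0 (S = -2 - 1*(-2) = -2 + 2 = 0)
s(C) = 25 (s(C) = (-1*(-5) + 0)**2 = (5 + 0)**2 = 5**2 = 25)
h(M) = 25 + M (h(M) = M + 25 = 25 + M)
sqrt(h(219) - 46218) = sqrt((25 + 219) - 46218) = sqrt(244 - 46218) = sqrt(-45974) = I*sqrt(45974)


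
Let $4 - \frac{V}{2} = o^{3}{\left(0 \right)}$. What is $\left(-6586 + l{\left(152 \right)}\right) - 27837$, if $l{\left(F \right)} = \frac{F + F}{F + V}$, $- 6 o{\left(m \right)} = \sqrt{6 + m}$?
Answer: $- \frac{47583694217}{1382399} - \frac{912 \sqrt{6}}{1382399} \approx -34421.0$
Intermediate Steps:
$o{\left(m \right)} = - \frac{\sqrt{6 + m}}{6}$
$V = 8 + \frac{\sqrt{6}}{18}$ ($V = 8 - 2 \left(- \frac{\sqrt{6 + 0}}{6}\right)^{3} = 8 - 2 \left(- \frac{\sqrt{6}}{6}\right)^{3} = 8 - 2 \left(- \frac{\sqrt{6}}{36}\right) = 8 + \frac{\sqrt{6}}{18} \approx 8.1361$)
$l{\left(F \right)} = \frac{2 F}{8 + F + \frac{\sqrt{6}}{18}}$ ($l{\left(F \right)} = \frac{F + F}{F + \left(8 + \frac{\sqrt{6}}{18}\right)} = \frac{2 F}{8 + F + \frac{\sqrt{6}}{18}}$)
$\left(-6586 + l{\left(152 \right)}\right) - 27837 = \left(-6586 + 36 \cdot 152 \frac{1}{144 + \sqrt{6} + 18 \cdot 152}\right) - 27837 = \left(-6586 + 36 \cdot 152 \frac{1}{144 + \sqrt{6} + 2736}\right) - 27837 = \left(-6586 + 36 \cdot 152 \frac{1}{2880 + \sqrt{6}}\right) - 27837 = \left(-6586 + \frac{5472}{2880 + \sqrt{6}}\right) - 27837 = -34423 + \frac{5472}{2880 + \sqrt{6}}$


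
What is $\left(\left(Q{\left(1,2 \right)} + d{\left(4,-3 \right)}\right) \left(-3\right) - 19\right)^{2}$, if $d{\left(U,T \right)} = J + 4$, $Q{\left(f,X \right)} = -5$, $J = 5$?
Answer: $961$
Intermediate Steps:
$d{\left(U,T \right)} = 9$ ($d{\left(U,T \right)} = 5 + 4 = 9$)
$\left(\left(Q{\left(1,2 \right)} + d{\left(4,-3 \right)}\right) \left(-3\right) - 19\right)^{2} = \left(\left(-5 + 9\right) \left(-3\right) - 19\right)^{2} = \left(4 \left(-3\right) - 19\right)^{2} = \left(-12 - 19\right)^{2} = \left(-31\right)^{2} = 961$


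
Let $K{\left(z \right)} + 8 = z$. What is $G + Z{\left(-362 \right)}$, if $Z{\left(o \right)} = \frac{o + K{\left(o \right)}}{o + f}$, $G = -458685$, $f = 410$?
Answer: $- \frac{1834801}{4} \approx -4.587 \cdot 10^{5}$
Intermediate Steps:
$K{\left(z \right)} = -8 + z$
$Z{\left(o \right)} = \frac{-8 + 2 o}{410 + o}$ ($Z{\left(o \right)} = \frac{o + \left(-8 + o\right)}{o + 410} = \frac{-8 + 2 o}{410 + o}$)
$G + Z{\left(-362 \right)} = -458685 + \frac{2 \left(-4 - 362\right)}{410 - 362} = -458685 + 2 \cdot \frac{1}{48} \left(-366\right) = -458685 - \frac{61}{4} = - \frac{1834801}{4}$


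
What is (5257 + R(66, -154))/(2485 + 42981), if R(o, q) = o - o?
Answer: 5257/45466 ≈ 0.11562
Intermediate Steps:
R(o, q) = 0
(5257 + R(66, -154))/(2485 + 42981) = (5257 + 0)/(2485 + 42981) = 5257/45466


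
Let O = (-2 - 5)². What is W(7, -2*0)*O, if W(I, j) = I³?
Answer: 16807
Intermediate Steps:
O = 49 (O = (-7)² = 49)
W(7, -2*0)*O = 7³*49 = 343*49 = 16807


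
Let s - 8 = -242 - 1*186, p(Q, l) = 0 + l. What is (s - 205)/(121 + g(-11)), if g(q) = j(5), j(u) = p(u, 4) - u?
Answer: -125/24 ≈ -5.2083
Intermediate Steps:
p(Q, l) = l
s = -420 (s = 8 + (-242 - 1*186) = 8 + (-242 - 186) = 8 - 428 = -420)
j(u) = 4 - u
g(q) = -1 (g(q) = 4 - 1*5 = 4 - 5 = -1)
(s - 205)/(121 + g(-11)) = (-420 - 205)/(121 - 1) = -625/120 = -625*1/120 = -125/24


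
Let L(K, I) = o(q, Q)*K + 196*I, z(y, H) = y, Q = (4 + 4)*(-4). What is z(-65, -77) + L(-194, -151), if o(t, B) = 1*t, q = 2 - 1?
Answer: -29855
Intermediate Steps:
q = 1
Q = -32 (Q = 8*(-4) = -32)
o(t, B) = t
L(K, I) = K + 196*I (L(K, I) = 1*K + 196*I = K + 196*I)
z(-65, -77) + L(-194, -151) = -65 + (-194 + 196*(-151)) = -65 + (-194 - 29596) = -65 - 29790 = -29855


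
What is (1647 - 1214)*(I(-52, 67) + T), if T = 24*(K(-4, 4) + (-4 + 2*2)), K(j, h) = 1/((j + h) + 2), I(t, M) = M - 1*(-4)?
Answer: 35939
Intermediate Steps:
I(t, M) = 4 + M (I(t, M) = M + 4 = 4 + M)
K(j, h) = 1/(2 + h + j) (K(j, h) = 1/((h + j) + 2) = 1/(2 + h + j))
T = 12 (T = 24*(1/(2 + 4 - 4) + (-4 + 2*2)) = 24*(1/2 + (-4 + 4)) = 24*(1/2 + 0) = 24*(1/2) = 12)
(1647 - 1214)*(I(-52, 67) + T) = (1647 - 1214)*((4 + 67) + 12) = 433*(71 + 12) = 433*83 = 35939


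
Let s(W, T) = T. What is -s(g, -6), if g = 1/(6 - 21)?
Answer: 6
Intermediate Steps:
g = -1/15 (g = 1/(-15) = -1/15 ≈ -0.066667)
-s(g, -6) = -1*(-6) = 6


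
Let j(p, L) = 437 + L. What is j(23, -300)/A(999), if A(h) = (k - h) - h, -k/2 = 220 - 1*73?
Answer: -137/2292 ≈ -0.059773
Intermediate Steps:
k = -294 (k = -2*(220 - 1*73) = -2*(220 - 73) = -2*147 = -294)
A(h) = -294 - 2*h (A(h) = (-294 - h) - h = -294 - 2*h)
j(23, -300)/A(999) = (437 - 300)/(-294 - 2*999) = 137/(-294 - 1998) = 137/(-2292) = 137*(-1/2292) = -137/2292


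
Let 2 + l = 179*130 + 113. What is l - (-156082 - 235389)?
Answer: 414852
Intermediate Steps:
l = 23381 (l = -2 + (179*130 + 113) = -2 + (23270 + 113) = -2 + 23383 = 23381)
l - (-156082 - 235389) = 23381 - (-156082 - 235389) = 23381 - 1*(-391471) = 23381 + 391471 = 414852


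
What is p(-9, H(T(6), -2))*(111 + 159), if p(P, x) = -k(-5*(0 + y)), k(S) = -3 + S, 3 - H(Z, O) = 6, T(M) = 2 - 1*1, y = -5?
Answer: -5940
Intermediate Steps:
T(M) = 1 (T(M) = 2 - 1 = 1)
H(Z, O) = -3 (H(Z, O) = 3 - 1*6 = 3 - 6 = -3)
p(P, x) = -22 (p(P, x) = -(-3 - 5*(0 - 5)) = -(-3 - 5*(-5)) = -(-3 + 25) = -1*22 = -22)
p(-9, H(T(6), -2))*(111 + 159) = -22*(111 + 159) = -22*270 = -5940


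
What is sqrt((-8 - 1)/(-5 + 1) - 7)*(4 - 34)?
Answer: -15*I*sqrt(19) ≈ -65.384*I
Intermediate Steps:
sqrt((-8 - 1)/(-5 + 1) - 7)*(4 - 34) = sqrt(-9/(-4) - 7)*(-30) = sqrt(-9*(-1/4) - 7)*(-30) = sqrt(9/4 - 7)*(-30) = sqrt(-19/4)*(-30) = (I*sqrt(19)/2)*(-30) = -15*I*sqrt(19)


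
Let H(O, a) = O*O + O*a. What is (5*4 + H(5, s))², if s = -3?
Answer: 900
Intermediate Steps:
H(O, a) = O² + O*a
(5*4 + H(5, s))² = (5*4 + 5*(5 - 3))² = (20 + 5*2)² = (20 + 10)² = 30² = 900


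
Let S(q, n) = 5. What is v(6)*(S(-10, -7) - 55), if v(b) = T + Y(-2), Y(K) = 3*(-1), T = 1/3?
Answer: 400/3 ≈ 133.33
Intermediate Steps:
T = ⅓ ≈ 0.33333
Y(K) = -3
v(b) = -8/3 (v(b) = ⅓ - 3 = -8/3)
v(6)*(S(-10, -7) - 55) = -8*(5 - 55)/3 = -8/3*(-50) = 400/3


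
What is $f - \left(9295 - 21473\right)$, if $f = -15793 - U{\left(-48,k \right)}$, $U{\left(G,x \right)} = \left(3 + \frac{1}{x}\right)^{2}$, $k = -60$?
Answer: $- \frac{13046041}{3600} \approx -3623.9$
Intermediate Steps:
$f = - \frac{56886841}{3600}$ ($f = -15793 - \frac{\left(1 + 3 \left(-60\right)\right)^{2}}{3600} = -15793 - \frac{\left(1 - 180\right)^{2}}{3600} = -15793 - \frac{\left(-179\right)^{2}}{3600} = -15793 - \frac{1}{3600} \cdot 32041 = -15793 - \frac{32041}{3600} = - \frac{56886841}{3600} \approx -15802.0$)
$f - \left(9295 - 21473\right) = - \frac{56886841}{3600} - \left(9295 - 21473\right) = - \frac{56886841}{3600} - -12178 = - \frac{56886841}{3600} + 12178 = - \frac{13046041}{3600}$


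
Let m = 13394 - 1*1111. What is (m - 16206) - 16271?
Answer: -20194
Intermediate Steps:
m = 12283 (m = 13394 - 1111 = 12283)
(m - 16206) - 16271 = (12283 - 16206) - 16271 = -3923 - 16271 = -20194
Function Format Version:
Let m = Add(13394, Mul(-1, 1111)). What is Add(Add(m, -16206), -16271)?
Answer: -20194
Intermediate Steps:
m = 12283 (m = Add(13394, -1111) = 12283)
Add(Add(m, -16206), -16271) = Add(Add(12283, -16206), -16271) = Add(-3923, -16271) = -20194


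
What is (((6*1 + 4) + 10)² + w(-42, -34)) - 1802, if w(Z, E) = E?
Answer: -1436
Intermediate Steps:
(((6*1 + 4) + 10)² + w(-42, -34)) - 1802 = (((6*1 + 4) + 10)² - 34) - 1802 = (((6 + 4) + 10)² - 34) - 1802 = ((10 + 10)² - 34) - 1802 = (20² - 34) - 1802 = (400 - 34) - 1802 = 366 - 1802 = -1436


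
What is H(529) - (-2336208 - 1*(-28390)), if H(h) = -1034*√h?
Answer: 2284036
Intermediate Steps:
H(529) - (-2336208 - 1*(-28390)) = -1034*√529 - (-2336208 - 1*(-28390)) = -1034*23 - (-2336208 + 28390) = -23782 - 1*(-2307818) = -23782 + 2307818 = 2284036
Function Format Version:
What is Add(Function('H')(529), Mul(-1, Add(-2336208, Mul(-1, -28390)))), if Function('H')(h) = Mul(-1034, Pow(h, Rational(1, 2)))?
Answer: 2284036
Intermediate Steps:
Add(Function('H')(529), Mul(-1, Add(-2336208, Mul(-1, -28390)))) = Add(Mul(-1034, Pow(529, Rational(1, 2))), Mul(-1, Add(-2336208, Mul(-1, -28390)))) = Add(Mul(-1034, 23), Mul(-1, Add(-2336208, 28390))) = Add(-23782, Mul(-1, -2307818)) = Add(-23782, 2307818) = 2284036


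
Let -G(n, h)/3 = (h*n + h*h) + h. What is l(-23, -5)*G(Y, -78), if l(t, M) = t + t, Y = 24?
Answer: 570492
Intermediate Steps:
G(n, h) = -3*h - 3*h**2 - 3*h*n (G(n, h) = -3*((h*n + h*h) + h) = -3*((h*n + h**2) + h) = -3*((h**2 + h*n) + h) = -3*(h + h**2 + h*n) = -3*h - 3*h**2 - 3*h*n)
l(t, M) = 2*t
l(-23, -5)*G(Y, -78) = (2*(-23))*(-3*(-78)*(1 - 78 + 24)) = -(-138)*(-78)*(-53) = -46*(-12402) = 570492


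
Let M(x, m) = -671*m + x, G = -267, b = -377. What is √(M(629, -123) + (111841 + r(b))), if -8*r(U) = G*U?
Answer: √2918730/4 ≈ 427.11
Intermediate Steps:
M(x, m) = x - 671*m
r(U) = 267*U/8 (r(U) = -(-267)*U/8 = 267*U/8)
√(M(629, -123) + (111841 + r(b))) = √((629 - 671*(-123)) + (111841 + (267/8)*(-377))) = √((629 + 82533) + (111841 - 100659/8)) = √(83162 + 794069/8) = √(1459365/8) = √2918730/4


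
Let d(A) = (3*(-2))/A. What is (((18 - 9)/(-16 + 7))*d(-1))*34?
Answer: -204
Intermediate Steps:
d(A) = -6/A
(((18 - 9)/(-16 + 7))*d(-1))*34 = (((18 - 9)/(-16 + 7))*(-6/(-1)))*34 = ((9/(-9))*(-6*(-1)))*34 = ((9*(-⅑))*6)*34 = -1*6*34 = -6*34 = -204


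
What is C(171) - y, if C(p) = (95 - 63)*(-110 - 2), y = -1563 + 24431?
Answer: -26452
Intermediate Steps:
y = 22868
C(p) = -3584 (C(p) = 32*(-112) = -3584)
C(171) - y = -3584 - 1*22868 = -3584 - 22868 = -26452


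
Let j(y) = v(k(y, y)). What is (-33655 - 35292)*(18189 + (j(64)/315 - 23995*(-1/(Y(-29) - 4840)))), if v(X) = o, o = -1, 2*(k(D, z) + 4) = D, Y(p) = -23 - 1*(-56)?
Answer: -1898408175886811/1514205 ≈ -1.2537e+9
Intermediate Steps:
Y(p) = 33 (Y(p) = -23 + 56 = 33)
k(D, z) = -4 + D/2
v(X) = -1
j(y) = -1
(-33655 - 35292)*(18189 + (j(64)/315 - 23995*(-1/(Y(-29) - 4840)))) = (-33655 - 35292)*(18189 + (-1/315 - 23995*(-1/(33 - 4840)))) = -68947*(18189 + (-1*1/315 - 23995/((-1*(-4807))))) = -68947*(18189 + (-1/315 - 23995/4807)) = -68947*(18189 - 7563232/1514205) = -68947*27534311513/1514205 = -1898408175886811/1514205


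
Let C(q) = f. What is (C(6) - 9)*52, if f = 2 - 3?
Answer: -520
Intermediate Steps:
f = -1
C(q) = -1
(C(6) - 9)*52 = (-1 - 9)*52 = -10*52 = -520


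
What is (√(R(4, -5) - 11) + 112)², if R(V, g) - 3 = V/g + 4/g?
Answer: 62672/5 + 896*I*√15/5 ≈ 12534.0 + 694.04*I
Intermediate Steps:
R(V, g) = 3 + 4/g + V/g (R(V, g) = 3 + (V/g + 4/g) = 3 + (4/g + V/g) = 3 + 4/g + V/g)
(√(R(4, -5) - 11) + 112)² = (√((4 + 4 + 3*(-5))/(-5) - 11) + 112)² = (√(-(4 + 4 - 15)/5 - 11) + 112)² = (√(-⅕*(-7) - 11) + 112)² = (√(7/5 - 11) + 112)² = (√(-48/5) + 112)² = (4*I*√15/5 + 112)² = (112 + 4*I*√15/5)²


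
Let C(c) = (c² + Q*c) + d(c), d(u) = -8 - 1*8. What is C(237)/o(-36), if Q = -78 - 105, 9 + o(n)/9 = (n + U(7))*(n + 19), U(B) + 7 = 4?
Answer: 6391/2943 ≈ 2.1716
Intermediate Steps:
d(u) = -16 (d(u) = -8 - 8 = -16)
U(B) = -3 (U(B) = -7 + 4 = -3)
o(n) = -81 + 9*(-3 + n)*(19 + n) (o(n) = -81 + 9*((n - 3)*(n + 19)) = -81 + 9*((-3 + n)*(19 + n)) = -81 + 9*(-3 + n)*(19 + n))
Q = -183
C(c) = -16 + c² - 183*c (C(c) = (c² - 183*c) - 16 = -16 + c² - 183*c)
C(237)/o(-36) = (-16 + 237² - 183*237)/(-594 + 9*(-36)² + 144*(-36)) = (-16 + 56169 - 43371)/(-594 + 9*1296 - 5184) = 12782/(-594 + 11664 - 5184) = 12782/5886 = 12782*(1/5886) = 6391/2943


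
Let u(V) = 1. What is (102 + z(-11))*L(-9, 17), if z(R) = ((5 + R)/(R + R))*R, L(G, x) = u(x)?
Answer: 99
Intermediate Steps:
L(G, x) = 1
z(R) = 5/2 + R/2 (z(R) = ((5 + R)/((2*R)))*R = ((5 + R)*(1/(2*R)))*R = ((5 + R)/(2*R))*R = 5/2 + R/2)
(102 + z(-11))*L(-9, 17) = (102 + (5/2 + (1/2)*(-11)))*1 = (102 + (5/2 - 11/2))*1 = (102 - 3)*1 = 99*1 = 99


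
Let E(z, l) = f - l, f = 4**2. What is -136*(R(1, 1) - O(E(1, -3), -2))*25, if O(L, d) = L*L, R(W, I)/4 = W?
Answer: 1213800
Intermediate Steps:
R(W, I) = 4*W
f = 16
E(z, l) = 16 - l
O(L, d) = L**2
-136*(R(1, 1) - O(E(1, -3), -2))*25 = -136*(4*1 - (16 - 1*(-3))**2)*25 = -136*(4 - (16 + 3)**2)*25 = -136*(4 - 1*19**2)*25 = -136*(4 - 1*361)*25 = -136*(4 - 361)*25 = -136*(-357)*25 = 48552*25 = 1213800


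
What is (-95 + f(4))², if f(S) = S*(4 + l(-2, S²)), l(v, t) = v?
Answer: 7569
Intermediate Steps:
f(S) = 2*S (f(S) = S*(4 - 2) = S*2 = 2*S)
(-95 + f(4))² = (-95 + 2*4)² = (-95 + 8)² = (-87)² = 7569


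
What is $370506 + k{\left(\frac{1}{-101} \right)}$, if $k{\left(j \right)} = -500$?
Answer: $370006$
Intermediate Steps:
$370506 + k{\left(\frac{1}{-101} \right)} = 370506 - 500 = 370006$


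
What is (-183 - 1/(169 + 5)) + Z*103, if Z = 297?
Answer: 5290991/174 ≈ 30408.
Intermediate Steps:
(-183 - 1/(169 + 5)) + Z*103 = (-183 - 1/(169 + 5)) + 297*103 = (-183 - 1/174) + 30591 = -31843/174 + 30591 = 5290991/174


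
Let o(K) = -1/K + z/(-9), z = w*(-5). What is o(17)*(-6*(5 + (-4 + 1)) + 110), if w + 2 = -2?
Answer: -34202/153 ≈ -223.54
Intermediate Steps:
w = -4 (w = -2 - 2 = -4)
z = 20 (z = -4*(-5) = 20)
o(K) = -20/9 - 1/K (o(K) = -1/K + 20/(-9) = -1/K + 20*(-1/9) = -1/K - 20/9 = -20/9 - 1/K)
o(17)*(-6*(5 + (-4 + 1)) + 110) = (-20/9 - 1/17)*(-6*(5 + (-4 + 1)) + 110) = (-20/9 - 1*1/17)*(-6*(5 - 3) + 110) = (-20/9 - 1/17)*(-6*2 + 110) = -349*(-12 + 110)/153 = -349/153*98 = -34202/153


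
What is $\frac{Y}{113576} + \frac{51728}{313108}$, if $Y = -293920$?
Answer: $- \frac{2692301376}{1111298569} \approx -2.4227$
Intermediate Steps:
$\frac{Y}{113576} + \frac{51728}{313108} = - \frac{293920}{113576} + \frac{51728}{313108} = \left(-293920\right) \frac{1}{113576} + 51728 \cdot \frac{1}{313108} = - \frac{36740}{14197} + \frac{12932}{78277} = - \frac{2692301376}{1111298569}$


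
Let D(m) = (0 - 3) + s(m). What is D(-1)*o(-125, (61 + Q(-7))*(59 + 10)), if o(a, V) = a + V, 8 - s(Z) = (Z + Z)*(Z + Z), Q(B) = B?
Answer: 3601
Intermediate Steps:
s(Z) = 8 - 4*Z**2 (s(Z) = 8 - (Z + Z)*(Z + Z) = 8 - 2*Z*2*Z = 8 - 4*Z**2)
o(a, V) = V + a
D(m) = 5 - 4*m**2 (D(m) = (0 - 3) + (8 - 4*m**2) = -3 + (8 - 4*m**2) = 5 - 4*m**2)
D(-1)*o(-125, (61 + Q(-7))*(59 + 10)) = (5 - 4*(-1)**2)*((61 - 7)*(59 + 10) - 125) = (5 - 4*1)*(54*69 - 125) = (5 - 4)*(3726 - 125) = 1*3601 = 3601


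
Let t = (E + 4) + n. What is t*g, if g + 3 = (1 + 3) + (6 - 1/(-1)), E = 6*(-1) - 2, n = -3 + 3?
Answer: -32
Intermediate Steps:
n = 0
E = -8 (E = -6 - 2 = -8)
g = 8 (g = -3 + ((1 + 3) + (6 - 1/(-1))) = -3 + (4 + (6 - 1*(-1))) = -3 + (4 + (6 + 1)) = -3 + (4 + 7) = -3 + 11 = 8)
t = -4 (t = (-8 + 4) + 0 = -4 + 0 = -4)
t*g = -4*8 = -32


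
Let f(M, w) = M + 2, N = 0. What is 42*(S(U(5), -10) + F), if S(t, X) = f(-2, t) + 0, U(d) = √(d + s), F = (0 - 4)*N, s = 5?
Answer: 0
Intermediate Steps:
F = 0 (F = (0 - 4)*0 = -4*0 = 0)
U(d) = √(5 + d) (U(d) = √(d + 5) = √(5 + d))
f(M, w) = 2 + M
S(t, X) = 0 (S(t, X) = (2 - 2) + 0 = 0 + 0 = 0)
42*(S(U(5), -10) + F) = 42*(0 + 0) = 42*0 = 0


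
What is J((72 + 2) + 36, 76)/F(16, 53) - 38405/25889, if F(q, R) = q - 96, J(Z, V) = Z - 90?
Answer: -179509/103556 ≈ -1.7334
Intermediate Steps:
J(Z, V) = -90 + Z
F(q, R) = -96 + q
J((72 + 2) + 36, 76)/F(16, 53) - 38405/25889 = (-90 + ((72 + 2) + 36))/(-96 + 16) - 38405/25889 = (-90 + (74 + 36))/(-80) - 38405*1/25889 = (-90 + 110)*(-1/80) - 38405/25889 = 20*(-1/80) - 38405/25889 = -¼ - 38405/25889 = -179509/103556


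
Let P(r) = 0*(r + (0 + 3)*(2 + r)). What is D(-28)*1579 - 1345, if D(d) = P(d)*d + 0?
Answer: -1345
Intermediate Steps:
P(r) = 0 (P(r) = 0*(r + 3*(2 + r)) = 0*(r + (6 + 3*r)) = 0*(6 + 4*r) = 0)
D(d) = 0 (D(d) = 0*d + 0 = 0 + 0 = 0)
D(-28)*1579 - 1345 = 0*1579 - 1345 = 0 - 1345 = -1345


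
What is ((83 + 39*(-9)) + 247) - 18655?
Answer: -18676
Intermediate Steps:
((83 + 39*(-9)) + 247) - 18655 = ((83 - 351) + 247) - 18655 = (-268 + 247) - 18655 = -21 - 18655 = -18676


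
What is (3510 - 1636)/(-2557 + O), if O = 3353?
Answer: 937/398 ≈ 2.3543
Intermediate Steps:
(3510 - 1636)/(-2557 + O) = (3510 - 1636)/(-2557 + 3353) = 1874/796 = 1874*(1/796) = 937/398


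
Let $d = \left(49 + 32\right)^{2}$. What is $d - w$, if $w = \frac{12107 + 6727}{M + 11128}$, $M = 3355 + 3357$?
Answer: $\frac{58514703}{8920} \approx 6559.9$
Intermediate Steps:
$M = 6712$
$w = \frac{9417}{8920}$ ($w = \frac{12107 + 6727}{6712 + 11128} = \frac{18834}{17840} = 18834 \cdot \frac{1}{17840} = \frac{9417}{8920} \approx 1.0557$)
$d = 6561$ ($d = 81^{2} = 6561$)
$d - w = 6561 - \frac{9417}{8920} = \frac{58514703}{8920}$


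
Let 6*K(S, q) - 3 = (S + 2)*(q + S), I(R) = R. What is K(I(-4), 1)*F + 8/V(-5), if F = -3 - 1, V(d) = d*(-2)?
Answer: -26/5 ≈ -5.2000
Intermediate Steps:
K(S, q) = 1/2 + (2 + S)*(S + q)/6 (K(S, q) = 1/2 + ((S + 2)*(q + S))/6 = 1/2 + ((2 + S)*(S + q))/6 = 1/2 + (2 + S)*(S + q)/6)
V(d) = -2*d
F = -4
K(I(-4), 1)*F + 8/V(-5) = (1/2 + (1/3)*(-4) + (1/3)*1 + (1/6)*(-4)**2 + (1/6)*(-4)*1)*(-4) + 8/((-2*(-5))) = (1/2 - 4/3 + 1/3 + (1/6)*16 - 2/3)*(-4) + 8/10 = (1/2 - 4/3 + 1/3 + 8/3 - 2/3)*(-4) + 8*(1/10) = (3/2)*(-4) + 4/5 = -6 + 4/5 = -26/5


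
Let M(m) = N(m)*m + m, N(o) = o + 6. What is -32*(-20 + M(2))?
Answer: 64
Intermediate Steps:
N(o) = 6 + o
M(m) = m + m*(6 + m) (M(m) = (6 + m)*m + m = m*(6 + m) + m = m + m*(6 + m))
-32*(-20 + M(2)) = -32*(-20 + 2*(7 + 2)) = -32*(-20 + 2*9) = -32*(-20 + 18) = -32*(-2) = 64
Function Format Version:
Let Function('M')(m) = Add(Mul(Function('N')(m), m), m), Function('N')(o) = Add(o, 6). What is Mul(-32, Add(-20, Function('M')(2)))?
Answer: 64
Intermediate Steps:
Function('N')(o) = Add(6, o)
Function('M')(m) = Add(m, Mul(m, Add(6, m))) (Function('M')(m) = Add(Mul(Add(6, m), m), m) = Add(Mul(m, Add(6, m)), m) = Add(m, Mul(m, Add(6, m))))
Mul(-32, Add(-20, Function('M')(2))) = Mul(-32, Add(-20, Mul(2, Add(7, 2)))) = Mul(-32, Add(-20, Mul(2, 9))) = Mul(-32, Add(-20, 18)) = Mul(-32, -2) = 64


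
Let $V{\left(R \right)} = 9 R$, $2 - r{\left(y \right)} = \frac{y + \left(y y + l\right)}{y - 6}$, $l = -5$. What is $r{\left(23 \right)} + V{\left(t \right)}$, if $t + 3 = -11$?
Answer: $- \frac{2655}{17} \approx -156.18$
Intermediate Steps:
$t = -14$ ($t = -3 - 11 = -14$)
$r{\left(y \right)} = 2 - \frac{-5 + y + y^{2}}{-6 + y}$ ($r{\left(y \right)} = 2 - \frac{y + \left(y y - 5\right)}{y - 6} = 2 - \frac{y + \left(y^{2} - 5\right)}{-6 + y} = 2 - \frac{y + \left(-5 + y^{2}\right)}{-6 + y} = 2 - \frac{-5 + y + y^{2}}{-6 + y}$)
$r{\left(23 \right)} + V{\left(t \right)} = \frac{-7 + 23 - 23^{2}}{-6 + 23} + 9 \left(-14\right) = \frac{-7 + 23 - 529}{17} - 126 = \frac{1}{17} \left(-513\right) - 126 = - \frac{513}{17} - 126 = - \frac{2655}{17}$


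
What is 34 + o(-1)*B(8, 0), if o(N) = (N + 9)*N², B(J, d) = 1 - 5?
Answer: 2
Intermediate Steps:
B(J, d) = -4
o(N) = N²*(9 + N) (o(N) = (9 + N)*N² = N²*(9 + N))
34 + o(-1)*B(8, 0) = 34 + ((-1)²*(9 - 1))*(-4) = 34 + (1*8)*(-4) = 34 + 8*(-4) = 34 - 32 = 2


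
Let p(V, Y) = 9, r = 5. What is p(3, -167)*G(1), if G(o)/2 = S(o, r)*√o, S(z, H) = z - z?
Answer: 0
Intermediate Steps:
S(z, H) = 0
G(o) = 0 (G(o) = 2*(0*√o) = 2*0 = 0)
p(3, -167)*G(1) = 9*0 = 0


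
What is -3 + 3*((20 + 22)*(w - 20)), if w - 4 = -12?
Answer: -3531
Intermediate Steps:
w = -8 (w = 4 - 12 = -8)
-3 + 3*((20 + 22)*(w - 20)) = -3 + 3*((20 + 22)*(-8 - 20)) = -3 + 3*(42*(-28)) = -3 + 3*(-1176) = -3 - 3528 = -3531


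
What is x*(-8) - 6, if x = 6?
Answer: -54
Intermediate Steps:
x*(-8) - 6 = 6*(-8) - 6 = -48 - 6 = -54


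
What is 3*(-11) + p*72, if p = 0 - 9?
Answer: -681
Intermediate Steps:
p = -9
3*(-11) + p*72 = 3*(-11) - 9*72 = -33 - 648 = -681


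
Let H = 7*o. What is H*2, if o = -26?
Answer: -364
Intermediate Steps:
H = -182 (H = 7*(-26) = -182)
H*2 = -182*2 = -364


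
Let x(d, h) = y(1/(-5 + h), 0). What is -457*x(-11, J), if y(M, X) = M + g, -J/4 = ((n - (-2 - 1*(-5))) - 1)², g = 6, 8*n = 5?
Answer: -2210966/809 ≈ -2733.0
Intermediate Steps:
n = 5/8 (n = (⅛)*5 = 5/8 ≈ 0.62500)
J = -729/16 (J = -4*((5/8 - (-2 - 1*(-5))) - 1)² = -4*((5/8 - (-2 + 5)) - 1)² = -4*((5/8 - 1*3) - 1)² = -4*((5/8 - 3) - 1)² = -4*(-19/8 - 1)² = -4*(-27/8)² = -4*729/64 = -729/16 ≈ -45.563)
y(M, X) = 6 + M (y(M, X) = M + 6 = 6 + M)
x(d, h) = 6 + 1/(-5 + h)
-457*x(-11, J) = -457*(-29 + 6*(-729/16))/(-5 - 729/16) = -457*(-29 - 2187/8)/(-809/16) = -(-7312)*(-2419)/(809*8) = -457*4838/809 = -2210966/809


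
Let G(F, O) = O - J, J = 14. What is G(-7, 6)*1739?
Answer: -13912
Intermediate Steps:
G(F, O) = -14 + O (G(F, O) = O - 1*14 = O - 14 = -14 + O)
G(-7, 6)*1739 = (-14 + 6)*1739 = -8*1739 = -13912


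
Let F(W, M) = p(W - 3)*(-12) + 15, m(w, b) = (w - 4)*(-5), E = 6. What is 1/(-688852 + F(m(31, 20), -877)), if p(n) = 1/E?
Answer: -1/688839 ≈ -1.4517e-6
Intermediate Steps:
p(n) = ⅙ (p(n) = 1/6 = ⅙)
m(w, b) = 20 - 5*w (m(w, b) = (-4 + w)*(-5) = 20 - 5*w)
F(W, M) = 13 (F(W, M) = (⅙)*(-12) + 15 = -2 + 15 = 13)
1/(-688852 + F(m(31, 20), -877)) = 1/(-688852 + 13) = 1/(-688839) = -1/688839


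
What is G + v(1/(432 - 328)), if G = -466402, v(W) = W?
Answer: -48505807/104 ≈ -4.6640e+5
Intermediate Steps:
G + v(1/(432 - 328)) = -466402 + 1/(432 - 328) = -466402 + 1/104 = -48505807/104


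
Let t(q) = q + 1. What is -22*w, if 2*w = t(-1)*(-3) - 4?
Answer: 44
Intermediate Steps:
t(q) = 1 + q
w = -2 (w = ((1 - 1)*(-3) - 4)/2 = (0*(-3) - 4)/2 = (0 - 4)/2 = (½)*(-4) = -2)
-22*w = -22*(-2) = 44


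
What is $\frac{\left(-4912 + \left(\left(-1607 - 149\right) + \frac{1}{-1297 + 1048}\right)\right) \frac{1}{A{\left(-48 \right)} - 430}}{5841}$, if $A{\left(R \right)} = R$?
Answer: $\frac{6947}{2908818} \approx 0.0023883$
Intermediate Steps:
$\frac{\left(-4912 + \left(\left(-1607 - 149\right) + \frac{1}{-1297 + 1048}\right)\right) \frac{1}{A{\left(-48 \right)} - 430}}{5841} = \frac{\left(-4912 + \left(\left(-1607 - 149\right) + \frac{1}{-1297 + 1048}\right)\right) \frac{1}{-48 - 430}}{5841} = \frac{-4912 - \left(1756 - \frac{1}{-249}\right)}{-478} \cdot \frac{1}{5841} = \left(-4912 - \frac{437245}{249}\right) \left(- \frac{1}{478}\right) \frac{1}{5841} = \left(- \frac{1660333}{249}\right) \left(- \frac{1}{478}\right) \frac{1}{5841} = \frac{6947}{498} \cdot \frac{1}{5841} = \frac{6947}{2908818}$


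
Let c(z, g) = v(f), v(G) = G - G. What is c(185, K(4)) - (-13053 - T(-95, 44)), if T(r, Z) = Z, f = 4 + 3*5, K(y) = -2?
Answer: 13097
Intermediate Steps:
f = 19 (f = 4 + 15 = 19)
v(G) = 0
c(z, g) = 0
c(185, K(4)) - (-13053 - T(-95, 44)) = 0 - (-13053 - 1*44) = 0 - (-13053 - 44) = 0 - 1*(-13097) = 0 + 13097 = 13097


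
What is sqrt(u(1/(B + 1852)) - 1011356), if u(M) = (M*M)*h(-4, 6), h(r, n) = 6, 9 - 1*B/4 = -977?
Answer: I*sqrt(33975105103290)/5796 ≈ 1005.7*I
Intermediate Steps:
B = 3944 (B = 36 - 4*(-977) = 36 + 3908 = 3944)
u(M) = 6*M**2 (u(M) = (M*M)*6 = M**2*6 = 6*M**2)
sqrt(u(1/(B + 1852)) - 1011356) = sqrt(6*(1/(3944 + 1852))**2 - 1011356) = sqrt(6*(1/5796)**2 - 1011356) = sqrt(6*(1/33593616) - 1011356) = sqrt(1/5598936 - 1011356) = sqrt(-5662517517215/5598936) = I*sqrt(33975105103290)/5796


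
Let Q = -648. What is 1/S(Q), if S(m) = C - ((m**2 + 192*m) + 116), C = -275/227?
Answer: -227/67102383 ≈ -3.3829e-6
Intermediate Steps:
C = -275/227 (C = -275*1/227 = -275/227 ≈ -1.2115)
S(m) = -26607/227 - m**2 - 192*m (S(m) = -275/227 - ((m**2 + 192*m) + 116) = -275/227 - (116 + m**2 + 192*m) = -275/227 + (-116 - m**2 - 192*m) = -26607/227 - m**2 - 192*m)
1/S(Q) = 1/(-26607/227 - 1*(-648)**2 - 192*(-648)) = 1/(-26607/227 - 1*419904 + 124416) = 1/(-26607/227 - 419904 + 124416) = 1/(-67102383/227) = -227/67102383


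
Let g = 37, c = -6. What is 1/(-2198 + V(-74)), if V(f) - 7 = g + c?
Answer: -1/2160 ≈ -0.00046296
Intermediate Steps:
V(f) = 38 (V(f) = 7 + (37 - 6) = 7 + 31 = 38)
1/(-2198 + V(-74)) = 1/(-2198 + 38) = 1/(-2160) = -1/2160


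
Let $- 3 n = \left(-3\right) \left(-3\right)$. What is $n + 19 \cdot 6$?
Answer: $111$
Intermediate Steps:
$n = -3$ ($n = - \frac{\left(-3\right) \left(-3\right)}{3} = \left(- \frac{1}{3}\right) 9 = -3$)
$n + 19 \cdot 6 = -3 + 19 \cdot 6 = -3 + 114 = 111$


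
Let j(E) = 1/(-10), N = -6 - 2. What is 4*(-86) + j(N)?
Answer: -3441/10 ≈ -344.10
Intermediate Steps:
N = -8
j(E) = -⅒
4*(-86) + j(N) = 4*(-86) - ⅒ = -344 - ⅒ = -3441/10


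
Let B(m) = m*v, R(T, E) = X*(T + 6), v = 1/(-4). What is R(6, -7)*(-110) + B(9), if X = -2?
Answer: 10551/4 ≈ 2637.8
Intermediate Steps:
v = -¼ ≈ -0.25000
R(T, E) = -12 - 2*T (R(T, E) = -2*(T + 6) = -2*(6 + T) = -12 - 2*T)
B(m) = -m/4 (B(m) = m*(-¼) = -m/4)
R(6, -7)*(-110) + B(9) = (-12 - 2*6)*(-110) - ¼*9 = (-12 - 12)*(-110) - 9/4 = -24*(-110) - 9/4 = 2640 - 9/4 = 10551/4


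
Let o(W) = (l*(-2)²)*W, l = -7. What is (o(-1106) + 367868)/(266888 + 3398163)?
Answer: 398836/3665051 ≈ 0.10882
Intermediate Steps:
o(W) = -28*W (o(W) = (-7*(-2)²)*W = (-7*4)*W = -28*W)
(o(-1106) + 367868)/(266888 + 3398163) = (-28*(-1106) + 367868)/(266888 + 3398163) = (30968 + 367868)/3665051 = 398836*(1/3665051) = 398836/3665051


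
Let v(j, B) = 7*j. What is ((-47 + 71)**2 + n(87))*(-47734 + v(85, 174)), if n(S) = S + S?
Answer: -35354250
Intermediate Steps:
n(S) = 2*S
((-47 + 71)**2 + n(87))*(-47734 + v(85, 174)) = ((-47 + 71)**2 + 2*87)*(-47734 + 7*85) = (24**2 + 174)*(-47734 + 595) = (576 + 174)*(-47139) = 750*(-47139) = -35354250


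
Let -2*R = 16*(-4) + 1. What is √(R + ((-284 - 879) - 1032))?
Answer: I*√8654/2 ≈ 46.513*I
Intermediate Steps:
R = 63/2 (R = -(16*(-4) + 1)/2 = -(-64 + 1)/2 = -½*(-63) = 63/2 ≈ 31.500)
√(R + ((-284 - 879) - 1032)) = √(63/2 + ((-284 - 879) - 1032)) = √(63/2 + (-1163 - 1032)) = √(63/2 - 2195) = √(-4327/2) = I*√8654/2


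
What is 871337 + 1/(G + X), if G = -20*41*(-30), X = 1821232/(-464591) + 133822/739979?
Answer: 7367929002167097686527/8455889055352074 ≈ 8.7134e+5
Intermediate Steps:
X = -1285500937326/343787583589 (X = 1821232*(-1/464591) + 133822*(1/739979) = -1821232/464591 + 133822/739979 = -1285500937326/343787583589 ≈ -3.7392)
G = 24600 (G = -820*(-30) = 24600)
871337 + 1/(G + X) = 871337 + 1/(24600 - 1285500937326/343787583589) = 871337 + 1/(8455889055352074/343787583589) = 871337 + 343787583589/8455889055352074 = 7367929002167097686527/8455889055352074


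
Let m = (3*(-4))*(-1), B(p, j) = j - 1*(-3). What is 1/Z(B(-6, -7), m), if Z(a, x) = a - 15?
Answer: -1/19 ≈ -0.052632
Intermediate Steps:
B(p, j) = 3 + j (B(p, j) = j + 3 = 3 + j)
m = 12 (m = -12*(-1) = 12)
Z(a, x) = -15 + a
1/Z(B(-6, -7), m) = 1/(-15 + (3 - 7)) = 1/(-15 - 4) = 1/(-19) = -1/19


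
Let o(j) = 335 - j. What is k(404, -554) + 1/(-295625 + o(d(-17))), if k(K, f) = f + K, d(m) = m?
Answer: -44290951/295273 ≈ -150.00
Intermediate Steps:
k(K, f) = K + f
k(404, -554) + 1/(-295625 + o(d(-17))) = (404 - 554) + 1/(-295625 + (335 - 1*(-17))) = -150 + 1/(-295625 + (335 + 17)) = -150 + 1/(-295625 + 352) = -150 + 1/(-295273) = -150 - 1/295273 = -44290951/295273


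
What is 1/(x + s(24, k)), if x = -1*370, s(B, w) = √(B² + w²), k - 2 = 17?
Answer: -370/135963 - √937/135963 ≈ -0.0029465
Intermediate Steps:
k = 19 (k = 2 + 17 = 19)
x = -370
1/(x + s(24, k)) = 1/(-370 + √(24² + 19²)) = 1/(-370 + √(576 + 361)) = 1/(-370 + √937)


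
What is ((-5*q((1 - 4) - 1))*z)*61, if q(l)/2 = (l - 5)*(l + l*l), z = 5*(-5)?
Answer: -1647000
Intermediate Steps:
z = -25
q(l) = 2*(-5 + l)*(l + l²) (q(l) = 2*((l - 5)*(l + l*l)) = 2*((-5 + l)*(l + l²)) = 2*(-5 + l)*(l + l²))
((-5*q((1 - 4) - 1))*z)*61 = (-10*((1 - 4) - 1)*(-5 + ((1 - 4) - 1)² - 4*((1 - 4) - 1))*(-25))*61 = (-10*(-3 - 1)*(-5 + (-3 - 1)² - 4*(-3 - 1))*(-25))*61 = (-10*(-4)*(-5 + (-4)² - 4*(-4))*(-25))*61 = (-10*(-4)*(-5 + 16 + 16)*(-25))*61 = (-10*(-4)*27*(-25))*61 = (-5*(-216)*(-25))*61 = (1080*(-25))*61 = -27000*61 = -1647000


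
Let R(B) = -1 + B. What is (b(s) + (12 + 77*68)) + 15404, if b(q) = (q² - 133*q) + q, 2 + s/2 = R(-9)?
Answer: 24396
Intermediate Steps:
s = -24 (s = -4 + 2*(-1 - 9) = -4 + 2*(-10) = -4 - 20 = -24)
b(q) = q² - 132*q
(b(s) + (12 + 77*68)) + 15404 = (-24*(-132 - 24) + (12 + 77*68)) + 15404 = (-24*(-156) + (12 + 5236)) + 15404 = (3744 + 5248) + 15404 = 8992 + 15404 = 24396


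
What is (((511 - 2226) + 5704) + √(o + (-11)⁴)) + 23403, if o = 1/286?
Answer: 27392 + √1197575522/286 ≈ 27513.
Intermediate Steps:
o = 1/286 ≈ 0.0034965
(((511 - 2226) + 5704) + √(o + (-11)⁴)) + 23403 = (((511 - 2226) + 5704) + √(1/286 + (-11)⁴)) + 23403 = ((-1715 + 5704) + √(1/286 + 14641)) + 23403 = (3989 + √(4187327/286)) + 23403 = (3989 + √1197575522/286) + 23403 = 27392 + √1197575522/286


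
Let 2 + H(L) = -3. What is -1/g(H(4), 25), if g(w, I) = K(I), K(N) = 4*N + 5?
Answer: -1/105 ≈ -0.0095238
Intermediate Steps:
H(L) = -5 (H(L) = -2 - 3 = -5)
K(N) = 5 + 4*N
g(w, I) = 5 + 4*I
-1/g(H(4), 25) = -1/(5 + 4*25) = -1/(5 + 100) = -1/105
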